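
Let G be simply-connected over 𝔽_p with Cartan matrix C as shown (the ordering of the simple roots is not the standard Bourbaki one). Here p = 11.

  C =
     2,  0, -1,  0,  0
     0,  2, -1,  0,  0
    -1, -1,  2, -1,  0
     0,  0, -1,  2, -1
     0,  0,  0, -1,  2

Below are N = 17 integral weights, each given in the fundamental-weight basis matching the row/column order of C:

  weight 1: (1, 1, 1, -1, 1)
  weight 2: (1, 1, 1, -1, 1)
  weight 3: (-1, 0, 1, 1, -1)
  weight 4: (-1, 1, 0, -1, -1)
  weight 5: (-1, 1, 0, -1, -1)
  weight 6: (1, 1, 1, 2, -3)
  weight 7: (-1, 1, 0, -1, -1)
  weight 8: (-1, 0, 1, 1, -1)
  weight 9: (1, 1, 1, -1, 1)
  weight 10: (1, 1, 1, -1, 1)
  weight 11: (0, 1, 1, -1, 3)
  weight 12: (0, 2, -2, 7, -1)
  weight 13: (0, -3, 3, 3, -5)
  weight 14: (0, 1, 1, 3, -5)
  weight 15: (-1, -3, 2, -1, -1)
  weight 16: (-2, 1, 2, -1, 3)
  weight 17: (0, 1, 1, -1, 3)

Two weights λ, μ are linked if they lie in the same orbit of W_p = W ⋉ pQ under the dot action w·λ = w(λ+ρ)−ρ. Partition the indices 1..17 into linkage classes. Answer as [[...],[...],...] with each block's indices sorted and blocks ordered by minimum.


Root system D_5: the 5×5 matrix C matches after relabeling.

W_11-reps of the 17 weights in Ā_11 (same 5-coord order as C):

  [1] (2, 2, 2, 0, 2) · [2] (2, 2, 2, 0, 2) · [3] (0, 1, 2, 2, 0) · [4] (0, 2, 1, 0, 0) · [5] (0, 2, 1, 0, 0) · [6] (2, 2, 2, 0, 2) · [7] (0, 2, 1, 0, 0) · [8] (0, 1, 2, 2, 0) · [9] (2, 2, 2, 0, 2) · [10] (2, 2, 2, 0, 2) · [11] (1, 2, 2, 0, 4) · [12] (0, 2, 1, 0, 0) · [13] (1, 2, 2, 0, 4) · [14] (1, 2, 2, 0, 4) · [15] (0, 2, 1, 0, 0) · [16] (1, 2, 2, 0, 4) · [17] (1, 2, 2, 0, 4)

4 distinct reps among the 17 weights ⇒ 4 W_11-linkage classes:

[[1, 2, 6, 9, 10], [3, 8], [4, 5, 7, 12, 15], [11, 13, 14, 16, 17]]


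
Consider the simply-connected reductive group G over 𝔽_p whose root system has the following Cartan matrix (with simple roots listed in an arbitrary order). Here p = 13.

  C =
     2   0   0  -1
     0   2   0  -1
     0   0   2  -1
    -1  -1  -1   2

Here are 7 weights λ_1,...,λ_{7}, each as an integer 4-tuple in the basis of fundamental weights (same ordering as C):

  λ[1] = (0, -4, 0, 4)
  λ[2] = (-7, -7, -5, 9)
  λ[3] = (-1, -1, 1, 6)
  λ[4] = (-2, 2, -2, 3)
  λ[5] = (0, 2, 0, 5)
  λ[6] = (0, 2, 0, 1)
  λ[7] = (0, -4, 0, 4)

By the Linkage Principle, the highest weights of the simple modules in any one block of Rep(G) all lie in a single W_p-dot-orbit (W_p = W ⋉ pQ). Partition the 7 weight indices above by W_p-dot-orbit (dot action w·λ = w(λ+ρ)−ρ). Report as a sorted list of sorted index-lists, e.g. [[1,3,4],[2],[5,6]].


Root system D_4: the 4×4 matrix C matches after relabeling.

Each λ_j+ρ reduced to Ā_13; 4-tuples below use C's row order:

    λ_1+ρ ↦ (1, 3, 1, 2)
    λ_2+ρ ↦ (0, 0, 2, 4)
    λ_3+ρ ↦ (0, 0, 2, 4)
    λ_4+ρ ↦ (1, 3, 1, 2)
    λ_5+ρ ↦ (1, 3, 1, 2)
    λ_6+ρ ↦ (1, 3, 1, 2)
    λ_7+ρ ↦ (1, 3, 1, 2)

2 distinct reps among the 7 weights ⇒ 2 W_13-linkage classes:

[[1, 4, 5, 6, 7], [2, 3]]


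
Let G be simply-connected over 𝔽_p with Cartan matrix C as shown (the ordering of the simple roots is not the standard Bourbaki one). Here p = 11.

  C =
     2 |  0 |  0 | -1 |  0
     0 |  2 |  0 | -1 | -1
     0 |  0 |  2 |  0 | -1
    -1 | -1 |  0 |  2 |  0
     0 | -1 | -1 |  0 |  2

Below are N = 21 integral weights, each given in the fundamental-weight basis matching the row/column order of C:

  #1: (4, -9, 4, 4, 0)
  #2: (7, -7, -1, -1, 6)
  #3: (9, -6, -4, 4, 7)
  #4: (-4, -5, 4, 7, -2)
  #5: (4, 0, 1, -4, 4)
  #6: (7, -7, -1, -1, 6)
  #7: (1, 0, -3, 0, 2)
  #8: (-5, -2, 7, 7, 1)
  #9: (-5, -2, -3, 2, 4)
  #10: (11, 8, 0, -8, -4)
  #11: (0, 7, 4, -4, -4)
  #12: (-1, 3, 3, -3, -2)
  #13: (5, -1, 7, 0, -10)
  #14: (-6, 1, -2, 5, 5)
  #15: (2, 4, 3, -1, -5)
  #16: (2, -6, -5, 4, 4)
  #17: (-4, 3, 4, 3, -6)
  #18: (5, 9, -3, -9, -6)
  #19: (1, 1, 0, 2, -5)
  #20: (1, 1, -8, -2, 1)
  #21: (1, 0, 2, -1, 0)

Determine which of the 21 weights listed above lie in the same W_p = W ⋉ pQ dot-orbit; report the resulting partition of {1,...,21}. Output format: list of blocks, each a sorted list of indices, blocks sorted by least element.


A_5 Cartan matrix, 5 simple roots permuted; ρ=(1,1,1,1,1).

W_11-reps of the 21 weights in Ā_11 (same 5-coord order as C):

  λ_1+ρ ↦ (2, 2, 2, 1, 3);  λ_2+ρ ↦ (2, 0, 0, 6, 1);  λ_3+ρ ↦ (3, 1, 0, 0, 4);  λ_4+ρ ↦ (3, 1, 0, 0, 4);  λ_5+ρ ↦ (2, 2, 2, 1, 3);  λ_6+ρ ↦ (2, 0, 0, 6, 1);  λ_7+ρ ↦ (2, 1, 2, 1, 1);  λ_8+ρ ↦ (2, 1, 2, 1, 1);  λ_9+ρ ↦ (2, 1, 2, 1, 1);  λ_10+ρ ↦ (2, 0, 0, 6, 1);  λ_11+ρ ↦ (2, 2, 2, 1, 3);  λ_12+ρ ↦ (2, 1, 3, 0, 1);  λ_13+ρ ↦ (2, 0, 0, 6, 1);  λ_14+ρ ↦ (2, 2, 2, 1, 3);  λ_15+ρ ↦ (3, 1, 0, 0, 4);  λ_16+ρ ↦ (3, 1, 0, 0, 4);  λ_17+ρ ↦ (3, 1, 0, 0, 4);  λ_18+ρ ↦ (2, 2, 2, 1, 3);  λ_19+ρ ↦ (2, 1, 2, 1, 1);  λ_20+ρ ↦ (2, 1, 2, 1, 1);  λ_21+ρ ↦ (2, 1, 3, 0, 1)

The 21 indices split into 5 linkage classes (same alcove rep ⇔ same W_11-dot-orbit):

[[1, 5, 11, 14, 18], [2, 6, 10, 13], [3, 4, 15, 16, 17], [7, 8, 9, 19, 20], [12, 21]]


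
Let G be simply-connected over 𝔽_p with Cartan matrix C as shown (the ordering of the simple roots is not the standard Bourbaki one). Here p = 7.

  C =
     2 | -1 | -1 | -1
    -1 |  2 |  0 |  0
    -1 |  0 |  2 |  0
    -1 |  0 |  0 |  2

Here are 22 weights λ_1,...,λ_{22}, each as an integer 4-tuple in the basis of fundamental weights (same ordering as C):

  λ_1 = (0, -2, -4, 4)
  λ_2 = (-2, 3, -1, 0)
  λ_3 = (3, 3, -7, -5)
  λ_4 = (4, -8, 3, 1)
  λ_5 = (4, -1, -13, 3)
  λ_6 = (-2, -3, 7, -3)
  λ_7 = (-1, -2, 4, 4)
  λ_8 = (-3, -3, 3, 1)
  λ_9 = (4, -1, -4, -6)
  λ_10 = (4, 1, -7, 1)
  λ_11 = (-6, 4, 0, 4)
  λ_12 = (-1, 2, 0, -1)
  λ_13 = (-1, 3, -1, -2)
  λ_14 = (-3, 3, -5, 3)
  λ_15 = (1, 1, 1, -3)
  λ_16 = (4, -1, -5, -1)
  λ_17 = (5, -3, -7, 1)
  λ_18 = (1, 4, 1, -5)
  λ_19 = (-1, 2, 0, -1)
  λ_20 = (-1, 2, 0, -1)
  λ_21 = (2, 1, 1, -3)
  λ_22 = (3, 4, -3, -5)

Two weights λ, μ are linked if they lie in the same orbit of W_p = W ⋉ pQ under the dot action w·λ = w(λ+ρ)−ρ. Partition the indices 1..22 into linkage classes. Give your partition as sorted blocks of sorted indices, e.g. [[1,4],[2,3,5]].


Root system D_4: the 4×4 matrix C matches after relabeling.

Ā_7 reps of the 22 weights (D_4, coords as presented):

  1: (1, 2, 0, 2);  2: (0, 3, 1, 0);  3: (1, 2, 0, 2);  4: (0, 3, 0, 2);  5: (0, 2, 0, 2);  6: (0, 2, 2, 2);  7: (0, 2, 2, 2);  8: (0, 2, 0, 2);  9: (0, 3, 0, 2);  10: (1, 0, 4, 0);  11: (1, 0, 4, 0);  12: (0, 3, 1, 0);  13: (0, 3, 1, 0);  14: (0, 2, 2, 2);  15: (0, 2, 2, 2);  16: (1, 0, 4, 0);  17: (1, 0, 4, 0);  18: (0, 3, 0, 2);  19: (0, 3, 1, 0);  20: (0, 3, 1, 0);  21: (0, 2, 2, 2);  22: (0, 3, 0, 2)

Grouping the 22 weights by Ā_7-representative: 6 linkage classes.

[[1, 3], [2, 12, 13, 19, 20], [4, 9, 18, 22], [5, 8], [6, 7, 14, 15, 21], [10, 11, 16, 17]]


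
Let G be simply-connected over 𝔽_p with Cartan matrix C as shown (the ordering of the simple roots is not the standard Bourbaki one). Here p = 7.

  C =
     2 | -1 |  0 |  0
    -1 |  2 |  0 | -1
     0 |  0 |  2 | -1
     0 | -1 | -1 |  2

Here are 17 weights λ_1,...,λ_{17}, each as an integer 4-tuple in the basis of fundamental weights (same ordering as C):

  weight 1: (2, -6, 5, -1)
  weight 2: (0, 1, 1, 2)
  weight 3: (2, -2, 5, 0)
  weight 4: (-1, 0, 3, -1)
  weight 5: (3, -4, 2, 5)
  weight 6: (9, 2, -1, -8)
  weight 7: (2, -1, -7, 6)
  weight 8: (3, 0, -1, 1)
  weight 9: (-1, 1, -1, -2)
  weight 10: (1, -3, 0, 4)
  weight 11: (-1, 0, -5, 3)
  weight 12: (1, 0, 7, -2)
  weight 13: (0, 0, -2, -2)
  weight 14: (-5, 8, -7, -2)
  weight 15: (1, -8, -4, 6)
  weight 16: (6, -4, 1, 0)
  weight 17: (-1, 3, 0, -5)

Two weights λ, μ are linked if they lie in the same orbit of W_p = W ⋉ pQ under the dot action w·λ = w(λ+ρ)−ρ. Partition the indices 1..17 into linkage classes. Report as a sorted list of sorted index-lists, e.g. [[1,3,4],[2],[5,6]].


C ↔ A_4 under row/col permutation; |W(A_4)| = 120.

Alcove-folded reps (p=7, 17 weights, presented ϖ-order):

  λ_1 → (0, 2, 1, 3);  λ_2 → (0, 2, 1, 3);  λ_3 → (0, 1, 4, 0);  λ_4 → (0, 1, 4, 0);  λ_5 → (2, 1, 0, 3);  λ_6 → (0, 0, 3, 1);  λ_7 → (0, 0, 3, 1);  λ_8 → (4, 1, 0, 2);  λ_9 → (0, 1, 1, 0);  λ_10 → (0, 2, 1, 3);  λ_11 → (0, 1, 4, 0);  λ_12 → (0, 1, 4, 0);  λ_13 → (0, 1, 1, 0);  λ_14 → (0, 2, 1, 3);  λ_15 → (4, 1, 0, 2);  λ_16 → (4, 1, 0, 2);  λ_17 → (0, 0, 3, 1)

Linkage partition of the 17 weights (6 classes, p=7):

[[1, 2, 10, 14], [3, 4, 11, 12], [5], [6, 7, 17], [8, 15, 16], [9, 13]]


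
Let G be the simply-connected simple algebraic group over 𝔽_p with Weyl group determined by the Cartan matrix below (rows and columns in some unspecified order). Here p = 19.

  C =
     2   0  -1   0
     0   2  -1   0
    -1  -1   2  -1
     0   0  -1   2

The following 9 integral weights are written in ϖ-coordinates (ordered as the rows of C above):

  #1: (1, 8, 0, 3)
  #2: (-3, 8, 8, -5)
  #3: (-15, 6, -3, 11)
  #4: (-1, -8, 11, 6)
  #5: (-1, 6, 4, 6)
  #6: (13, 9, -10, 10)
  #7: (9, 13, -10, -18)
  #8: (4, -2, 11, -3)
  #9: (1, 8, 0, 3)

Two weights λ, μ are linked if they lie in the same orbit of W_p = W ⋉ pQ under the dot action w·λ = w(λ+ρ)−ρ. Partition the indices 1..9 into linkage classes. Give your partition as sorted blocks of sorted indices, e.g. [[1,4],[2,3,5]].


D_4 Cartan matrix, 4 simple roots permuted; ρ=(1,1,1,1).

W_19-reps of the 9 weights in Ā_19 (same 4-coord order as C):

  [1] (2, 9, 1, 4);  [2] (2, 9, 1, 4);  [3] (2, 9, 1, 4);  [4] (0, 7, 0, 7);  [5] (0, 7, 0, 7);  [6] (5, 1, 2, 2);  [7] (5, 1, 2, 2);  [8] (5, 1, 2, 2);  [9] (2, 9, 1, 4)

3 distinct reps among the 9 weights ⇒ 3 W_19-linkage classes:

[[1, 2, 3, 9], [4, 5], [6, 7, 8]]


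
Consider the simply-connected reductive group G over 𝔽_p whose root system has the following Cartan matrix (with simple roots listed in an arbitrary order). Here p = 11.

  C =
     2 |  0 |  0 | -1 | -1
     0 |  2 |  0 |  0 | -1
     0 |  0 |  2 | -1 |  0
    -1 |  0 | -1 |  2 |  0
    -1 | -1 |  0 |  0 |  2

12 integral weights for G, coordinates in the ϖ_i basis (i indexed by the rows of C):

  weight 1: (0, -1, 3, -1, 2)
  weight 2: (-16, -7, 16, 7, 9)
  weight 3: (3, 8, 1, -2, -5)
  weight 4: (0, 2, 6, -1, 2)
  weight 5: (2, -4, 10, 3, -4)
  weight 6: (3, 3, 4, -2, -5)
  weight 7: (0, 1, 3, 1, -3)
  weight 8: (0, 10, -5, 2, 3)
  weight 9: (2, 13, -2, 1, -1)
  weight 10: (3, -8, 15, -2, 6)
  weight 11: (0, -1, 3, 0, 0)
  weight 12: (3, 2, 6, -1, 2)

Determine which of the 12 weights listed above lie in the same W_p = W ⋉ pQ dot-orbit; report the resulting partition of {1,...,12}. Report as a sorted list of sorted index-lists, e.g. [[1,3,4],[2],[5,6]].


Root system A_5: the 5×5 matrix C matches after relabeling.

Each λ_j+ρ reduced to Ā_11; 5-tuples below use C's row order:

    1: (1, 0, 4, 0, 3)
    2: (0, 3, 1, 3, 3)
    3: (1, 5, 1, 0, 3)
    4: (1, 0, 4, 0, 3)
    5: (1, 0, 4, 0, 3)
    6: (1, 0, 4, 0, 3)
    7: (1, 0, 4, 1, 1)
    8: (4, 3, 1, 0, 0)
    9: (0, 3, 1, 3, 3)
    10: (1, 0, 4, 0, 3)
    11: (1, 0, 4, 1, 1)
    12: (4, 3, 1, 0, 0)

Linkage partition of the 12 weights (5 classes, p=11):

[[1, 4, 5, 6, 10], [2, 9], [3], [7, 11], [8, 12]]


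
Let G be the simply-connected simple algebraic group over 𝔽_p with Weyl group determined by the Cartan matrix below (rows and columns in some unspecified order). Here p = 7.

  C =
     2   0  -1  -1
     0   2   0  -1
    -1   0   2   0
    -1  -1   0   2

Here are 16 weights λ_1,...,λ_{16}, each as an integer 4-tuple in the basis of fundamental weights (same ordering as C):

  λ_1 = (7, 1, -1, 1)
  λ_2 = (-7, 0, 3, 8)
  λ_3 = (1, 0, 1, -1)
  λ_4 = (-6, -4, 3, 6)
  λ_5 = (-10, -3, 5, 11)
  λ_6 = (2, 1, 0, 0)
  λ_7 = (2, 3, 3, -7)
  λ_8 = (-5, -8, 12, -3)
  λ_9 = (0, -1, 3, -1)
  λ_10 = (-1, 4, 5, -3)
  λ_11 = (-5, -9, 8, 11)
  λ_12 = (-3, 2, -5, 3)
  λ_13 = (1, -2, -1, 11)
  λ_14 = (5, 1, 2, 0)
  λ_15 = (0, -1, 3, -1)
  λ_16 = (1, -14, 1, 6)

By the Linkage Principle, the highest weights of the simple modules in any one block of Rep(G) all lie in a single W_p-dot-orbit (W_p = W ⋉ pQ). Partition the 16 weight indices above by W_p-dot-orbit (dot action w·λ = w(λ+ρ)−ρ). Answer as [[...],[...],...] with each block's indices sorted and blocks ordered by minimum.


Dynkin diagram of C (from the 6 off-diagonal −1 entries): A_4.

W_7-reps of the 16 weights in Ā_7 (same 4-coord order as C):

  λ_1 → (2, 1, 2, 0);  λ_2 → (3, 2, 1, 1);  λ_3 → (2, 1, 2, 0);  λ_4 → (3, 2, 1, 1);  λ_5 → (2, 1, 2, 2);  λ_6 → (3, 2, 1, 1);  λ_7 → (3, 2, 1, 1);  λ_8 → (1, 0, 4, 0);  λ_9 → (1, 0, 4, 0);  λ_10 → (2, 1, 2, 0);  λ_11 → (2, 1, 2, 0);  λ_12 → (2, 1, 2, 2);  λ_13 → (1, 0, 4, 0);  λ_14 → (2, 1, 2, 2);  λ_15 → (1, 0, 4, 0);  λ_16 → (2, 1, 2, 0)

Grouping the 16 weights by Ā_7-representative: 4 linkage classes.

[[1, 3, 10, 11, 16], [2, 4, 6, 7], [5, 12, 14], [8, 9, 13, 15]]


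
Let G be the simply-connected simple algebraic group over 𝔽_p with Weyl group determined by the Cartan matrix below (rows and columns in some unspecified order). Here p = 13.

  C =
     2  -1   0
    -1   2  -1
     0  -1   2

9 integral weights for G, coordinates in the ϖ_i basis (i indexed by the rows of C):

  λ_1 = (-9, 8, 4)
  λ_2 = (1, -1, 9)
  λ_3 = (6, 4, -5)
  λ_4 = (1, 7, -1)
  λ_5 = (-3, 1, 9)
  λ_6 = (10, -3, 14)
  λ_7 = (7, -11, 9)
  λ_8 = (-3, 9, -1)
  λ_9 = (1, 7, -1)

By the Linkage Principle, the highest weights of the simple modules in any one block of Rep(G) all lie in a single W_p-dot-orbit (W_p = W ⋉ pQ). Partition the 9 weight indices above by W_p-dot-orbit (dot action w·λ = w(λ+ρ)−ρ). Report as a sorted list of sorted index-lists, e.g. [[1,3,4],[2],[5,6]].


A_3 Cartan matrix, 3 simple roots permuted; ρ=(1,1,1).

W_13-reps of the 9 weights in Ā_13 (same 3-coord order as C):

  λ_1 → (7, 1, 4)
  λ_2 → (2, 0, 10)
  λ_3 → (7, 1, 4)
  λ_4 → (2, 8, 0)
  λ_5 → (2, 0, 10)
  λ_6 → (2, 0, 2)
  λ_7 → (2, 8, 0)
  λ_8 → (2, 8, 0)
  λ_9 → (2, 8, 0)

Linkage partition of the 9 weights (4 classes, p=13):

[[1, 3], [2, 5], [4, 7, 8, 9], [6]]


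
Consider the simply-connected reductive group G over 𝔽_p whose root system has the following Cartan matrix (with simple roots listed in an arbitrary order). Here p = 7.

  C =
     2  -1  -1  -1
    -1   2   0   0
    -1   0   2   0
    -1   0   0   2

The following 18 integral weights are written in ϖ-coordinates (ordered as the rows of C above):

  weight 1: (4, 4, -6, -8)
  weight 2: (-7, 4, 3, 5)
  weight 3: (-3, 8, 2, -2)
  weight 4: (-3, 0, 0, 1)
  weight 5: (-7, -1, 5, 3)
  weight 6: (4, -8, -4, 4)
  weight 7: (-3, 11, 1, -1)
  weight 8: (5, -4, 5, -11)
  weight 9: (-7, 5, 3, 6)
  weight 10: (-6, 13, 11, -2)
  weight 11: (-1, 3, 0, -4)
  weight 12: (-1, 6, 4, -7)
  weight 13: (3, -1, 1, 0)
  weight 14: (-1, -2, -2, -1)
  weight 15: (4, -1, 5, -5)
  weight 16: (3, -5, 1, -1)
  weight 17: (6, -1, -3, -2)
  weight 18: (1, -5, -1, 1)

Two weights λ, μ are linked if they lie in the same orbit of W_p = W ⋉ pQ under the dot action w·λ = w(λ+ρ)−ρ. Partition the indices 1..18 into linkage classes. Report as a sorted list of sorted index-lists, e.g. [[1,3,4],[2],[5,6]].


Dynkin diagram of C (from the 6 off-diagonal −1 entries): D_4.

Folding the 18 weights λ_j+ρ into Ā_7 (reps in the given 4-coord order):

    [1] (0, 2, 2, 0)
    [2] (1, 1, 2, 0)
    [3] (0, 4, 2, 0)
    [4] (0, 1, 1, 0)
    [5] (0, 4, 2, 0)
    [6] (0, 2, 2, 0)
    [7] (0, 2, 2, 0)
    [8] (1, 1, 2, 0)
    [9] (0, 0, 2, 1)
    [10] (0, 1, 1, 0)
    [11] (1, 1, 2, 0)
    [12] (0, 1, 1, 0)
    [13] (0, 0, 2, 1)
    [14] (0, 1, 1, 0)
    [15] (0, 4, 2, 0)
    [16] (0, 4, 2, 0)
    [17] (0, 0, 2, 1)
    [18] (0, 2, 2, 0)

Linkage partition of the 18 weights (5 classes, p=7):

[[1, 6, 7, 18], [2, 8, 11], [3, 5, 15, 16], [4, 10, 12, 14], [9, 13, 17]]


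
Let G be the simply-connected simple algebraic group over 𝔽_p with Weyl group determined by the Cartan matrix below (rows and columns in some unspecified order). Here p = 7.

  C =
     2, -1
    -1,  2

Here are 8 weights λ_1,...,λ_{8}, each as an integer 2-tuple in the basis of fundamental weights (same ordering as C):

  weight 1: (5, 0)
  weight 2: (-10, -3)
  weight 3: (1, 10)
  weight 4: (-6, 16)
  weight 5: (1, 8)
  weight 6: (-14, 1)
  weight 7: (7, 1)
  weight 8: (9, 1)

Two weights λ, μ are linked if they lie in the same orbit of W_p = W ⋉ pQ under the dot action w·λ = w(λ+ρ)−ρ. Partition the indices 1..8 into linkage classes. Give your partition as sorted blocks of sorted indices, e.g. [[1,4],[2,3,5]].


A_2 Cartan matrix, 2 simple roots permuted; ρ=(1,1).

Alcove-folded reps (p=7, 8 weights, presented ϖ-order):

    λ_1 → (6, 1)
    λ_2 → (2, 3)
    λ_3 → (4, 1)
    λ_4 → (2, 3)
    λ_5 → (2, 3)
    λ_6 → (4, 1)
    λ_7 → (4, 1)
    λ_8 → (2, 3)

Partition of {1..8} into 3 W_7-dot-orbits:

[[1], [2, 4, 5, 8], [3, 6, 7]]


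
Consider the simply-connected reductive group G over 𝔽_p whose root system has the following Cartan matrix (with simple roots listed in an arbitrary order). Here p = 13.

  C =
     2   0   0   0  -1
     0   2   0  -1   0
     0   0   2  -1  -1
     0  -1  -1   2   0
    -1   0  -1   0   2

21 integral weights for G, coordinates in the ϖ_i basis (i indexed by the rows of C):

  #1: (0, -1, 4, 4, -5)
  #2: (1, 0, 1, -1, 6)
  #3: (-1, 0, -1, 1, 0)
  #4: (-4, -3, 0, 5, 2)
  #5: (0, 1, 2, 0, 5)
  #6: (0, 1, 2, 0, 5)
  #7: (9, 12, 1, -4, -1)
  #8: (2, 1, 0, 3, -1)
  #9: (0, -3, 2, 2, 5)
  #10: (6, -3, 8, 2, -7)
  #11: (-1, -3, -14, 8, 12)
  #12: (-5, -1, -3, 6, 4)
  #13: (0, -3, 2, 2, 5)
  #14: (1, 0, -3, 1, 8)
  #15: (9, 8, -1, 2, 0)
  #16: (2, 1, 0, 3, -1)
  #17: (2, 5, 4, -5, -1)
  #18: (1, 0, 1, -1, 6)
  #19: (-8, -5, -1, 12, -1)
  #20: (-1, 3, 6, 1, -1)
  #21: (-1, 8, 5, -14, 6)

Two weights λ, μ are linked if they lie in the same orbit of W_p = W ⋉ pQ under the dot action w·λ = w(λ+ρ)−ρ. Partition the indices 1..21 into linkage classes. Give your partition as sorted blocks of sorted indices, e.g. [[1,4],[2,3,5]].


Root system A_5: the 5×5 matrix C matches after relabeling.

Folding the 21 weights λ_j+ρ into Ā_13 (reps in the given 5-coord order):

    λ_1+ρ ↦ (3, 0, 1, 5, 1)
    λ_2+ρ ↦ (2, 1, 2, 0, 7)
    λ_3+ρ ↦ (0, 1, 0, 2, 1)
    λ_4+ρ ↦ (3, 2, 1, 4, 0)
    λ_5+ρ ↦ (1, 2, 3, 1, 6)
    λ_6+ρ ↦ (1, 2, 3, 1, 6)
    λ_7+ρ ↦ (0, 1, 0, 2, 1)
    λ_8+ρ ↦ (3, 2, 1, 4, 0)
    λ_9+ρ ↦ (1, 2, 3, 1, 6)
    λ_10+ρ ↦ (1, 2, 3, 1, 6)
    λ_11+ρ ↦ (0, 4, 7, 2, 0)
    λ_12+ρ ↦ (3, 0, 1, 5, 1)
    λ_13+ρ ↦ (1, 2, 3, 1, 6)
    λ_14+ρ ↦ (2, 1, 2, 0, 7)
    λ_15+ρ ↦ (0, 1, 0, 2, 1)
    λ_16+ρ ↦ (3, 2, 1, 4, 0)
    λ_17+ρ ↦ (3, 2, 1, 4, 0)
    λ_18+ρ ↦ (2, 1, 2, 0, 7)
    λ_19+ρ ↦ (0, 4, 7, 2, 0)
    λ_20+ρ ↦ (0, 4, 7, 2, 0)
    λ_21+ρ ↦ (0, 4, 7, 2, 0)

Linkage partition of the 21 weights (6 classes, p=13):

[[1, 12], [2, 14, 18], [3, 7, 15], [4, 8, 16, 17], [5, 6, 9, 10, 13], [11, 19, 20, 21]]


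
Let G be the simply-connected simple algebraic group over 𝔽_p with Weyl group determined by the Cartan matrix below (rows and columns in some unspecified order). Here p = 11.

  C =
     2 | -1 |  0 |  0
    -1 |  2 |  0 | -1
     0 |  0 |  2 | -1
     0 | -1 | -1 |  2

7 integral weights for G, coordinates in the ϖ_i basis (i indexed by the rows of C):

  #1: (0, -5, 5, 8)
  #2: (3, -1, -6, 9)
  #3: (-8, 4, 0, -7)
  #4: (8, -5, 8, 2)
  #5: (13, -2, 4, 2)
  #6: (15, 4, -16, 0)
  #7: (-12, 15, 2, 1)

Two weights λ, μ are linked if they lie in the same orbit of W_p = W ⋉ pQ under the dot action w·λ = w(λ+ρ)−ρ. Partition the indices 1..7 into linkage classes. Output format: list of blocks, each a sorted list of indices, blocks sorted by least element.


Root system A_4: the 4×4 matrix C matches after relabeling.

Each λ_j+ρ reduced to Ā_11; 4-tuples below use C's row order:

  1: (1, 0, 2, 5)
  2: (1, 0, 2, 5)
  3: (1, 0, 2, 5)
  4: (1, 2, 2, 1)
  5: (1, 2, 2, 1)
  6: (1, 0, 2, 5)
  7: (1, 0, 2, 5)

Linkage partition of the 7 weights (2 classes, p=11):

[[1, 2, 3, 6, 7], [4, 5]]


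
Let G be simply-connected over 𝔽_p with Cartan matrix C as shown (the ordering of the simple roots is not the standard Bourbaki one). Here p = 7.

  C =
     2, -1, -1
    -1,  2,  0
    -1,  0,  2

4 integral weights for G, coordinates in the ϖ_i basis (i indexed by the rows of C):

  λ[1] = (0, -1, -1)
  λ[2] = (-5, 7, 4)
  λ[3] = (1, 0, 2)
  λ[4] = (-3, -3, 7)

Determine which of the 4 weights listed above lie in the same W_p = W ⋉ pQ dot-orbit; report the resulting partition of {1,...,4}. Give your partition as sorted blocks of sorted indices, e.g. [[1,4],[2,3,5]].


Root system A_3: the 3×3 matrix C matches after relabeling.

Alcove-folded reps (p=7, 4 weights, presented ϖ-order):

    λ_1+ρ ↦ (1, 0, 0)
    λ_2+ρ ↦ (3, 2, 1)
    λ_3+ρ ↦ (2, 1, 3)
    λ_4+ρ ↦ (2, 1, 3)

Linkage partition of the 4 weights (3 classes, p=7):

[[1], [2], [3, 4]]


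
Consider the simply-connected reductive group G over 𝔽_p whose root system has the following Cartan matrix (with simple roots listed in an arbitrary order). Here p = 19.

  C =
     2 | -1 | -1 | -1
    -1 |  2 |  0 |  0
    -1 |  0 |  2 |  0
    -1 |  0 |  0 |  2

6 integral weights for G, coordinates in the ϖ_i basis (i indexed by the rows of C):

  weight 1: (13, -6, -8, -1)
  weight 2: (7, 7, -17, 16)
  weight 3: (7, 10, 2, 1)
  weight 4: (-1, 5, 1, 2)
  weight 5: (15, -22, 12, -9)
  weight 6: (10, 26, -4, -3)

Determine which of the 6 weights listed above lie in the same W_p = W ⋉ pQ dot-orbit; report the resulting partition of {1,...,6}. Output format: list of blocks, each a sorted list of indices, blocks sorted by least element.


C ↔ D_4 under row/col permutation; |W(D_4)| = 192.

Alcove-folded reps (p=19, 6 weights, presented ϖ-order):

    [1] (2, 5, 7, 0)
    [2] (0, 6, 2, 3)
    [3] (0, 6, 2, 3)
    [4] (0, 6, 2, 3)
    [5] (0, 6, 2, 3)
    [6] (0, 6, 2, 3)

The 6 indices split into 2 linkage classes (same alcove rep ⇔ same W_19-dot-orbit):

[[1], [2, 3, 4, 5, 6]]


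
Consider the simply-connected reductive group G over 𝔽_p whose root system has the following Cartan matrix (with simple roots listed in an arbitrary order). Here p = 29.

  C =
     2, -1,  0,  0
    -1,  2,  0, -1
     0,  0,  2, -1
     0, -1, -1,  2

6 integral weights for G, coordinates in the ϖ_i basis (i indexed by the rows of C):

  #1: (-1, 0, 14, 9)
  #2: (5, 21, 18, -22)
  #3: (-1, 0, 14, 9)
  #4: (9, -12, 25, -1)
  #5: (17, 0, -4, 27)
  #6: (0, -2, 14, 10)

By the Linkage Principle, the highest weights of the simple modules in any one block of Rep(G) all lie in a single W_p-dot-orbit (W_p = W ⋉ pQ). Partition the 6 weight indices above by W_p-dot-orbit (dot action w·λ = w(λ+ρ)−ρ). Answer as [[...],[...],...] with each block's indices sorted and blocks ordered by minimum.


A_4 Cartan matrix, 4 simple roots permuted; ρ=(1,1,1,1).

Alcove-folded reps (p=29, 6 weights, presented ϖ-order):

  λ_1+ρ ↦ (0, 1, 15, 10);  λ_2+ρ ↦ (6, 1, 2, 19);  λ_3+ρ ↦ (0, 1, 15, 10);  λ_4+ρ ↦ (0, 1, 15, 10);  λ_5+ρ ↦ (0, 1, 15, 10);  λ_6+ρ ↦ (0, 1, 15, 10)

The 6 indices split into 2 linkage classes (same alcove rep ⇔ same W_29-dot-orbit):

[[1, 3, 4, 5, 6], [2]]


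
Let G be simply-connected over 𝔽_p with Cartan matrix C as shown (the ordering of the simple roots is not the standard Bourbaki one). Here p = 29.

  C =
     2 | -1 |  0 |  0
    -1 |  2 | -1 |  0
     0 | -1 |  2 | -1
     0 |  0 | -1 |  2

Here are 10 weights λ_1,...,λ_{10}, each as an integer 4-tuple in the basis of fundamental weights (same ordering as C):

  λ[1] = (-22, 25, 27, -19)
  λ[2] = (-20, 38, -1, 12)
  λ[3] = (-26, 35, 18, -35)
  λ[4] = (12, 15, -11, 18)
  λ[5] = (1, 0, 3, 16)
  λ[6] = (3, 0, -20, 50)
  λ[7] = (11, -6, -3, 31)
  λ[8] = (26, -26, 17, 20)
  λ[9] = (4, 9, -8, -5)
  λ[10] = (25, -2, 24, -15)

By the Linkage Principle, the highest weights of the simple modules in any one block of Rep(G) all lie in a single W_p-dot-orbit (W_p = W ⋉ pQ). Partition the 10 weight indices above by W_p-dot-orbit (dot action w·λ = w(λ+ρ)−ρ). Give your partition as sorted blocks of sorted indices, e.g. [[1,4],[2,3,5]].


A_4 Cartan matrix, 4 simple roots permuted; ρ=(1,1,1,1).

λ_j+ρ reflected into Ā_29 (⟨·,θ^∨⟩≤29); 4-tuples as given:

  1: (4, 1, 3, 7) · 2: (4, 6, 10, 0) · 3: (4, 1, 3, 7) · 4: (4, 6, 10, 0) · 5: (2, 1, 4, 17) · 6: (4, 1, 3, 7) · 7: (2, 1, 4, 17) · 8: (10, 8, 7, 2) · 9: (4, 1, 3, 7) · 10: (4, 1, 3, 7)

Linkage partition of the 10 weights (4 classes, p=29):

[[1, 3, 6, 9, 10], [2, 4], [5, 7], [8]]


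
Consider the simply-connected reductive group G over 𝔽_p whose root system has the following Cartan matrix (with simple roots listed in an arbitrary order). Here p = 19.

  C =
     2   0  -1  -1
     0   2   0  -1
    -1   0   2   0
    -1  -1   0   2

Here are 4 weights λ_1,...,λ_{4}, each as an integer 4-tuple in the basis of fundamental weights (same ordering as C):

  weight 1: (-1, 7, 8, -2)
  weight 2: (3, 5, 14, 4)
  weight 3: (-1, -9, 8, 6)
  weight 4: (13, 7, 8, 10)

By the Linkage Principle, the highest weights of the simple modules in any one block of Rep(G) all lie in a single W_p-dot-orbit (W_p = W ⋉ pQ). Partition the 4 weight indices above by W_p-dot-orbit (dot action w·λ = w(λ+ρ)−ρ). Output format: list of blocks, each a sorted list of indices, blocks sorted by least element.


Dynkin diagram of C (from the 6 off-diagonal −1 entries): A_4.

Alcove-folded reps (p=19, 4 weights, presented ϖ-order):

  1: (1, 7, 8, 0)
  2: (4, 5, 4, 0)
  3: (1, 7, 8, 0)
  4: (4, 5, 4, 0)

Partition of {1..4} into 2 W_19-dot-orbits:

[[1, 3], [2, 4]]


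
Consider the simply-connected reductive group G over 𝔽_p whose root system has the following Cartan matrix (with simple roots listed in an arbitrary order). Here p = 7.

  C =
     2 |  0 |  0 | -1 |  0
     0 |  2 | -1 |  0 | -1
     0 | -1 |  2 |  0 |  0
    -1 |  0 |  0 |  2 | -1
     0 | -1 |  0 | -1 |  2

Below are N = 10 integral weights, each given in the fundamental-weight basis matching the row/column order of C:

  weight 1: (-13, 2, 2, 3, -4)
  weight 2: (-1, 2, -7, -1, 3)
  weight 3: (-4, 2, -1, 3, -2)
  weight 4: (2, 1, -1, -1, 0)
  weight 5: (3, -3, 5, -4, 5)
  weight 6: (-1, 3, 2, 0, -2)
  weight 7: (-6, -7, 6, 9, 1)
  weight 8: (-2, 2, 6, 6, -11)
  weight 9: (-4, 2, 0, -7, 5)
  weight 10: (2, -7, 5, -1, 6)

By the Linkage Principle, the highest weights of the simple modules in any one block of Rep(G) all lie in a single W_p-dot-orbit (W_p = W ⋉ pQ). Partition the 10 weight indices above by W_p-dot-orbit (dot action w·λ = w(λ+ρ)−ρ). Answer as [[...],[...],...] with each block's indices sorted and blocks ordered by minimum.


A_5 Cartan matrix, 5 simple roots permuted; ρ=(1,1,1,1,1).

Alcove-folded reps (p=7, 10 weights, presented ϖ-order):

  λ_1+ρ ↦ (3, 2, 0, 0, 1) · λ_2+ρ ↦ (0, 3, 3, 0, 1) · λ_3+ρ ↦ (3, 2, 0, 0, 1) · λ_4+ρ ↦ (3, 2, 0, 0, 1) · λ_5+ρ ↦ (3, 2, 0, 0, 1) · λ_6+ρ ↦ (0, 3, 3, 0, 1) · λ_7+ρ ↦ (1, 3, 2, 0, 1) · λ_8+ρ ↦ (0, 3, 3, 0, 1) · λ_9+ρ ↦ (3, 2, 0, 0, 1) · λ_10+ρ ↦ (0, 3, 3, 0, 1)

The 10 indices split into 3 linkage classes (same alcove rep ⇔ same W_7-dot-orbit):

[[1, 3, 4, 5, 9], [2, 6, 8, 10], [7]]


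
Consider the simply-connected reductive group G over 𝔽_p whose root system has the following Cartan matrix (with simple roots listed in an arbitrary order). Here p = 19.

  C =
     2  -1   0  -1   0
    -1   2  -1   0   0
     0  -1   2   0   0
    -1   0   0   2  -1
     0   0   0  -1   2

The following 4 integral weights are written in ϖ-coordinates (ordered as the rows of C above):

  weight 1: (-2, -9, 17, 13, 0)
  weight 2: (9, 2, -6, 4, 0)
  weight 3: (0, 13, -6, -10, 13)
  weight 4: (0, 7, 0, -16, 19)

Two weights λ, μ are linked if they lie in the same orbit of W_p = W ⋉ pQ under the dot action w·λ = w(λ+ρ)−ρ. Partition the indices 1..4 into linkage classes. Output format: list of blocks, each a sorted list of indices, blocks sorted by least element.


Root system A_5: the 5×5 matrix C matches after relabeling.

Ā_19 reps of the 4 weights (A_5, coords as presented):

  λ_1 → (8, 1, 4, 1, 4)
  λ_2 → (8, 2, 3, 5, 1)
  λ_3 → (8, 1, 4, 1, 4)
  λ_4 → (8, 1, 4, 1, 4)

The 4 indices split into 2 linkage classes (same alcove rep ⇔ same W_19-dot-orbit):

[[1, 3, 4], [2]]


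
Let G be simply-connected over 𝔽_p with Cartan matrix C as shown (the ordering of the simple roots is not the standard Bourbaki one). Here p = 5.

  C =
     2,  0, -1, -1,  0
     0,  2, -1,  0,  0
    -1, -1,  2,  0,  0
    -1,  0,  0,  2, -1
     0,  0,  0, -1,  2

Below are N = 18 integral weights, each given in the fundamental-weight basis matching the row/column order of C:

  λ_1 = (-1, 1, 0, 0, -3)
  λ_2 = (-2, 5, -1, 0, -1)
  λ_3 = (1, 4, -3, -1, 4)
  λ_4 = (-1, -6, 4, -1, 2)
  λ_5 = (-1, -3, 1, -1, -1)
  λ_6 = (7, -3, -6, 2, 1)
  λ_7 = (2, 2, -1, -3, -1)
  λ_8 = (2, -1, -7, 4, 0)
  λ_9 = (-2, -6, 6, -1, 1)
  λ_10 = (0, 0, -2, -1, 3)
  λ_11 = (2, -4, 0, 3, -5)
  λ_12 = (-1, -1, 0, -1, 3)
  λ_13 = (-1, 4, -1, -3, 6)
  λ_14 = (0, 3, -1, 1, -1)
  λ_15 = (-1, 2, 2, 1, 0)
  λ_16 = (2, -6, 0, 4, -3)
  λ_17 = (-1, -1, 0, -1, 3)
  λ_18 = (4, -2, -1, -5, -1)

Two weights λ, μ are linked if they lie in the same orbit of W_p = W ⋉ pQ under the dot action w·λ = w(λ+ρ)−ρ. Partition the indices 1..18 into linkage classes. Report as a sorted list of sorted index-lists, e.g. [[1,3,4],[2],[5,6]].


C ↔ A_5 under row/col permutation; |W(A_5)| = 720.

Each λ_j+ρ reduced to Ā_5; 5-tuples below use C's row order:

  λ_1+ρ ↦ (1, 2, 0, 0, 1);  λ_2+ρ ↦ (1, 4, 0, 0, 0);  λ_3+ρ ↦ (0, 2, 0, 0, 0);  λ_4+ρ ↦ (0, 2, 0, 0, 0);  λ_5+ρ ↦ (0, 2, 0, 0, 0);  λ_6+ρ ↦ (1, 1, 1, 0, 2);  λ_7+ρ ↦ (1, 2, 0, 0, 1);  λ_8+ρ ↦ (1, 1, 1, 0, 2);  λ_9+ρ ↦ (1, 2, 0, 0, 1);  λ_10+ρ ↦ (0, 0, 1, 0, 4);  λ_11+ρ ↦ (1, 2, 0, 0, 1);  λ_12+ρ ↦ (0, 0, 1, 0, 4);  λ_13+ρ ↦ (0, 2, 0, 0, 0);  λ_14+ρ ↦ (1, 2, 0, 0, 2);  λ_15+ρ ↦ (1, 1, 1, 0, 2);  λ_16+ρ ↦ (1, 2, 0, 0, 1);  λ_17+ρ ↦ (0, 0, 1, 0, 4);  λ_18+ρ ↦ (0, 0, 1, 0, 4)

6 distinct reps among the 18 weights ⇒ 6 W_5-linkage classes:

[[1, 7, 9, 11, 16], [2], [3, 4, 5, 13], [6, 8, 15], [10, 12, 17, 18], [14]]


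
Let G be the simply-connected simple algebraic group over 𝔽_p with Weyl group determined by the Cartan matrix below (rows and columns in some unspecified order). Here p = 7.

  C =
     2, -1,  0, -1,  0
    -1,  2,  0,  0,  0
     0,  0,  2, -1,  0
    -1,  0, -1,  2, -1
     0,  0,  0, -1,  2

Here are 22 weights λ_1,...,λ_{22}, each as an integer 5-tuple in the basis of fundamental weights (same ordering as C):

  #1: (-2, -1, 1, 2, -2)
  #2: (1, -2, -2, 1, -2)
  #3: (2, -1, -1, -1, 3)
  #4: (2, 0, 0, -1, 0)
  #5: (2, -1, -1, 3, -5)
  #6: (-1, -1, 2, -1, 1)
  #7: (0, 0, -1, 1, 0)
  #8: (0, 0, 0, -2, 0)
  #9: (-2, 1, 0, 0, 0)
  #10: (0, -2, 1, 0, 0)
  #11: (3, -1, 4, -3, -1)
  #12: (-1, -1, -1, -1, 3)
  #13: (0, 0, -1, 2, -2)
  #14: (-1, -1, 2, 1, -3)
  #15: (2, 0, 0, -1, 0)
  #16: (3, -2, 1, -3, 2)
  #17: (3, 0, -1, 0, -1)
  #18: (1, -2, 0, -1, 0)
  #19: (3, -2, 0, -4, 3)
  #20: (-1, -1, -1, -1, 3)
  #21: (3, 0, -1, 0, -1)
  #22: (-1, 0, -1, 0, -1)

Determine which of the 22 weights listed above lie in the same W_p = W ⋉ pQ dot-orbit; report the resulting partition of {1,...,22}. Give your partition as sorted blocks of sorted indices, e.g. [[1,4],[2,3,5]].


Dynkin diagram of C (from the 8 off-diagonal −1 entries): D_5.

Ā_7 reps of the 22 weights (D_5, coords as presented):

  λ_1 → (0, 1, 2, 1, 1)
  λ_2 → (1, 1, 1, 0, 1)
  λ_3 → (0, 0, 0, 0, 4)
  λ_4 → (1, 1, 1, 0, 1)
  λ_5 → (0, 0, 0, 0, 4)
  λ_6 → (0, 0, 3, 0, 2)
  λ_7 → (0, 1, 0, 2, 1)
  λ_8 → (0, 1, 0, 1, 0)
  λ_9 → (1, 1, 1, 0, 1)
  λ_10 → (0, 1, 2, 1, 1)
  λ_11 → (0, 0, 3, 0, 2)
  λ_12 → (0, 0, 0, 0, 4)
  λ_13 → (0, 1, 0, 2, 1)
  λ_14 → (0, 0, 3, 0, 2)
  λ_15 → (1, 1, 1, 0, 1)
  λ_16 → (0, 1, 0, 2, 1)
  λ_17 → (0, 1, 0, 1, 0)
  λ_18 → (1, 1, 1, 0, 1)
  λ_19 → (0, 1, 2, 1, 1)
  λ_20 → (0, 0, 0, 0, 4)
  λ_21 → (0, 1, 0, 1, 0)
  λ_22 → (0, 1, 0, 1, 0)

6 distinct reps among the 22 weights ⇒ 6 W_7-linkage classes:

[[1, 10, 19], [2, 4, 9, 15, 18], [3, 5, 12, 20], [6, 11, 14], [7, 13, 16], [8, 17, 21, 22]]


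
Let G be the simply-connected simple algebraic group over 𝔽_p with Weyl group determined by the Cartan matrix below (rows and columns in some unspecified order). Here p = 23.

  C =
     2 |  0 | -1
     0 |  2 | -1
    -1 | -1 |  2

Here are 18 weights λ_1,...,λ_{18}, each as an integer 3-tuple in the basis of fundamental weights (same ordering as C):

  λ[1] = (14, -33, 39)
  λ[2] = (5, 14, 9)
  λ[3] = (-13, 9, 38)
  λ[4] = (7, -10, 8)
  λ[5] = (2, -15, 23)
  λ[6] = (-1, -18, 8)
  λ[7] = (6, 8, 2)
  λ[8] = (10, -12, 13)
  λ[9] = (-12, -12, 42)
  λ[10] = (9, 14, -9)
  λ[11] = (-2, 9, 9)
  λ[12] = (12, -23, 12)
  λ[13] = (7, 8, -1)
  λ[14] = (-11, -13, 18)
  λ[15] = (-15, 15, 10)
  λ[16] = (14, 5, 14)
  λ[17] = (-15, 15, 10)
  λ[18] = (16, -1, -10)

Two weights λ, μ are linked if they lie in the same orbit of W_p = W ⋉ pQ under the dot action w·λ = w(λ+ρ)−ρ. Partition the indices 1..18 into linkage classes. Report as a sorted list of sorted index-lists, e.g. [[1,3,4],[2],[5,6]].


Cartan matrix: type A_3 (|W|=24); un-permuting the 3 rows.

Ā_23 reps of the 18 weights (A_3, coords as presented):

  λ_1 → (8, 9, 0) · λ_2 → (2, 7, 8) · λ_3 → (7, 9, 3) · λ_4 → (8, 9, 0) · λ_5 → (1, 10, 9) · λ_6 → (8, 9, 0) · λ_7 → (7, 9, 3) · λ_8 → (9, 9, 3) · λ_9 → (9, 9, 3) · λ_10 → (2, 7, 8) · λ_11 → (1, 10, 9) · λ_12 → (1, 10, 9) · λ_13 → (8, 9, 0) · λ_14 → (7, 9, 3) · λ_15 → (7, 9, 3) · λ_16 → (2, 7, 8) · λ_17 → (7, 9, 3) · λ_18 → (8, 9, 0)

Linkage partition of the 18 weights (5 classes, p=23):

[[1, 4, 6, 13, 18], [2, 10, 16], [3, 7, 14, 15, 17], [5, 11, 12], [8, 9]]


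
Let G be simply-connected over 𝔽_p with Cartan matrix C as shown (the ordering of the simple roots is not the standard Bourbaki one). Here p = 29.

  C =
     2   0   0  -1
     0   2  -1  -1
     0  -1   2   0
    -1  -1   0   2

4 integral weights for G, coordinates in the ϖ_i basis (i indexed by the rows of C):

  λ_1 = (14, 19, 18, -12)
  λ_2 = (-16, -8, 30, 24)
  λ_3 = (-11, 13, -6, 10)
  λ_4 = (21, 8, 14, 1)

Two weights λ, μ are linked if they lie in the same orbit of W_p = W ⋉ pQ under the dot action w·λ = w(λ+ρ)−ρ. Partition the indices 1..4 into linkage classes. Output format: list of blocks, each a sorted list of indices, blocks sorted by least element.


A_4 Cartan matrix, 4 simple roots permuted; ρ=(1,1,1,1).

Alcove-folded reps (p=29, 4 weights, presented ϖ-order):

  [1] (10, 9, 5, 1);  [2] (3, 5, 4, 2);  [3] (10, 9, 5, 1);  [4] (3, 5, 4, 2)

Grouping the 4 weights by Ā_29-representative: 2 linkage classes.

[[1, 3], [2, 4]]


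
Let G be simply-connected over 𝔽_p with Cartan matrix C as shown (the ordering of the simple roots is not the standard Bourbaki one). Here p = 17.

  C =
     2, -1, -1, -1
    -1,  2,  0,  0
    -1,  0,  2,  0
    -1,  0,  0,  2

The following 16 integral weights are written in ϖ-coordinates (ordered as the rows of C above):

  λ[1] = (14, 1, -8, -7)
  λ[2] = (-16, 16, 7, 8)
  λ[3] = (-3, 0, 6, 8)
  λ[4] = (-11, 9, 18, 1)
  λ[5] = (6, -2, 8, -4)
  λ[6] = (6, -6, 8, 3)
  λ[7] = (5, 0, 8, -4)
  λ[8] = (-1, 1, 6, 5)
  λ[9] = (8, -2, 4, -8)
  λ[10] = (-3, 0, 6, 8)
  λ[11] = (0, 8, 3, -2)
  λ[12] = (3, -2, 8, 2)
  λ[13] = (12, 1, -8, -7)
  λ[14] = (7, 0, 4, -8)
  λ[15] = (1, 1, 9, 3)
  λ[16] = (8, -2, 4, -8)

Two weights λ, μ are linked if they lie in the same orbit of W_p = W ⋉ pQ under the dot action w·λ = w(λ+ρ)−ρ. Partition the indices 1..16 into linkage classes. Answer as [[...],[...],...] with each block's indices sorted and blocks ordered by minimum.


Cartan matrix: type D_4 (|W|=192); un-permuting the 4 rows.

W_17-reps of the 16 weights in Ā_17 (same 4-coord order as C):

  λ_1 → (0, 2, 7, 6) · λ_2 → (0, 2, 7, 6) · λ_3 → (1, 1, 5, 7) · λ_4 → (0, 2, 7, 6) · λ_5 → (1, 1, 9, 3) · λ_6 → (3, 2, 6, 1) · λ_7 → (1, 1, 9, 3) · λ_8 → (0, 2, 7, 6) · λ_9 → (1, 1, 5, 7) · λ_10 → (1, 1, 5, 7) · λ_11 → (0, 9, 4, 1) · λ_12 → (1, 1, 9, 3) · λ_13 → (0, 2, 7, 6) · λ_14 → (1, 1, 5, 7) · λ_15 → (1, 1, 9, 3) · λ_16 → (1, 1, 5, 7)

Grouping the 16 weights by Ā_17-representative: 5 linkage classes.

[[1, 2, 4, 8, 13], [3, 9, 10, 14, 16], [5, 7, 12, 15], [6], [11]]


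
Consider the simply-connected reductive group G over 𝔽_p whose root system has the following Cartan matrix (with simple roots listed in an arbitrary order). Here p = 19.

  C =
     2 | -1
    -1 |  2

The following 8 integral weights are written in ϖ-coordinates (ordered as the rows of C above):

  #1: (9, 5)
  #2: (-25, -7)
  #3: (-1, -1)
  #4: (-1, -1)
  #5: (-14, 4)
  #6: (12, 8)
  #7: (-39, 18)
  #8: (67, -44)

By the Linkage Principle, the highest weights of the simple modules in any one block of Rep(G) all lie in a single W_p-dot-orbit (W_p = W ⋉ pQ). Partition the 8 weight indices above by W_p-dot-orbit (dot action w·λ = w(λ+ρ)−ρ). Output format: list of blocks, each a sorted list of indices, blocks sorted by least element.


Root system A_2: the 2×2 matrix C matches after relabeling.

λ_j+ρ reflected into Ā_19 (⟨·,θ^∨⟩≤19); 2-tuples as given:

  λ_1 → (10, 6) · λ_2 → (5, 8) · λ_3 → (0, 0) · λ_4 → (0, 0) · λ_5 → (5, 8) · λ_6 → (10, 6) · λ_7 → (0, 0) · λ_8 → (5, 8)

Linkage partition of the 8 weights (3 classes, p=19):

[[1, 6], [2, 5, 8], [3, 4, 7]]


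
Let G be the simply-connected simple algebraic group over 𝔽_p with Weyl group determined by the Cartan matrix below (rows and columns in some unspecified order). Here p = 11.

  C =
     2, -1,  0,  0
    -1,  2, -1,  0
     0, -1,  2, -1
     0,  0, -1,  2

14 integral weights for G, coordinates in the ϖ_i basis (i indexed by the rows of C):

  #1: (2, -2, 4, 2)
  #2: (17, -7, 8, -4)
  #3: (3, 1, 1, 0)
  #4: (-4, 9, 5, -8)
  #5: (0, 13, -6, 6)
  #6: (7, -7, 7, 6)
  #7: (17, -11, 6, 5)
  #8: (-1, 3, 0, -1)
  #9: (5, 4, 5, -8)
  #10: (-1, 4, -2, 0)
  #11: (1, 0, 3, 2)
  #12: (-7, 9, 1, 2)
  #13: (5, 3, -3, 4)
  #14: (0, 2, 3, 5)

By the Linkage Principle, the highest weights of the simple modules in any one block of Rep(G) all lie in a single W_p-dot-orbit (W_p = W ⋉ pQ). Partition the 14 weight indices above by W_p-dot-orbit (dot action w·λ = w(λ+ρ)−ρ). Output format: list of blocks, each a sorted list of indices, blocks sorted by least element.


Cartan matrix: type A_4 (|W|=120); un-permuting the 4 rows.

Each λ_j+ρ reduced to Ā_11; 4-tuples below use C's row order:

  λ_1+ρ ↦ (2, 1, 4, 3);  λ_2+ρ ↦ (1, 1, 6, 0);  λ_3+ρ ↦ (4, 2, 2, 1);  λ_4+ρ ↦ (2, 4, 1, 1);  λ_5+ρ ↦ (2, 4, 1, 1);  λ_6+ρ ↦ (4, 2, 2, 1);  λ_7+ρ ↦ (2, 1, 4, 3);  λ_8+ρ ↦ (0, 4, 1, 0);  λ_9+ρ ↦ (0, 4, 1, 0);  λ_10+ρ ↦ (0, 4, 1, 0);  λ_11+ρ ↦ (2, 1, 4, 3);  λ_12+ρ ↦ (2, 4, 1, 1);  λ_13+ρ ↦ (4, 2, 2, 1);  λ_14+ρ ↦ (2, 1, 4, 3)

Grouping the 14 weights by Ā_11-representative: 5 linkage classes.

[[1, 7, 11, 14], [2], [3, 6, 13], [4, 5, 12], [8, 9, 10]]


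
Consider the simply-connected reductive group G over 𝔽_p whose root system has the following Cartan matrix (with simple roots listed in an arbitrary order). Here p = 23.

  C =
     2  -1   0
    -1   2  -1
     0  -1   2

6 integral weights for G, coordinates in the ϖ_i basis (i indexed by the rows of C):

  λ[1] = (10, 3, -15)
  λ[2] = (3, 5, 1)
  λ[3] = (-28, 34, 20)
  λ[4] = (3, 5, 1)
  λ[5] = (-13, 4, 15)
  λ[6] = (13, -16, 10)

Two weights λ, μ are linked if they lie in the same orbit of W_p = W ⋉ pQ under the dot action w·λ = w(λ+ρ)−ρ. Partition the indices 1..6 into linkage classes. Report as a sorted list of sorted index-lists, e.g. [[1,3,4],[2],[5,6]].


Cartan matrix: type A_3 (|W|=24); un-permuting the 3 rows.

λ_j+ρ reflected into Ā_23 (⟨·,θ^∨⟩≤23); 3-tuples as given:

    λ_1+ρ ↦ (1, 10, 4)
    λ_2+ρ ↦ (4, 6, 2)
    λ_3+ρ ↦ (4, 6, 2)
    λ_4+ρ ↦ (4, 6, 2)
    λ_5+ρ ↦ (5, 7, 9)
    λ_6+ρ ↦ (1, 10, 4)

The 6 indices split into 3 linkage classes (same alcove rep ⇔ same W_23-dot-orbit):

[[1, 6], [2, 3, 4], [5]]
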